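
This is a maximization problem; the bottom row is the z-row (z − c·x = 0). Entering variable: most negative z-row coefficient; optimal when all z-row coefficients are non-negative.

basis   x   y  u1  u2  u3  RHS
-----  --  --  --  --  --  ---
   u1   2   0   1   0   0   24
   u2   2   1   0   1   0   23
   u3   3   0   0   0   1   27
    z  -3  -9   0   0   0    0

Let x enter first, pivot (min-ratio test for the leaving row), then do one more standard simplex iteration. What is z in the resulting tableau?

Ratio test on column x — row 1: 24/2 = 12; row 2: 23/2 = 23/2; row 3: 27/3 = 9. Minimum is 9 at row 3 (u3 leaves); pivot element 3.
Pivot on row 3; the z-row RHS becomes 0 − (-3)·9 = 27.
Next entering variable (most negative z-row entry -9): y.
Ratio test on column y — row 1: entry 0 ≤ 0; row 2: 5/1 = 5; row 3: entry 0 ≤ 0. Minimum is 5 at row 2 (u2 leaves); pivot element 1.
After the second pivot the z-row RHS is 27 − (-9)·5 = 72.

72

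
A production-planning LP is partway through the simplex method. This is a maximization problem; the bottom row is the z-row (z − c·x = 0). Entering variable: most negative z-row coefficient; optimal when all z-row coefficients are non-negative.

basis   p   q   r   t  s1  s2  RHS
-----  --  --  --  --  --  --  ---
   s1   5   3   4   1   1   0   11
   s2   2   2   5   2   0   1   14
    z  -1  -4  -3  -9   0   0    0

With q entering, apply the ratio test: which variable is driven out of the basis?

Column q entries and ratios — s1: 11/3 = 11/3; s2: 14/2 = 7.
Smallest ratio is 11/3 in the row of s1, so s1 leaves.

s1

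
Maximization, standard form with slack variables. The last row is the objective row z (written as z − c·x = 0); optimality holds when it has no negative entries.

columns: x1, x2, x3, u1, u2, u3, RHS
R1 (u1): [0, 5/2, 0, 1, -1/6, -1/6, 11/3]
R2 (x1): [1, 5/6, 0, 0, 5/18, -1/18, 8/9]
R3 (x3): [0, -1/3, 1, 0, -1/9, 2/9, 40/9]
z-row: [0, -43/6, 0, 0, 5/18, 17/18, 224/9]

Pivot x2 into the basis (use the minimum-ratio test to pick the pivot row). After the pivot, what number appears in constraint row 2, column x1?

6/5

Ratio test on column x2 — row 1: (11/3)/(5/2) = 22/15; row 2: (8/9)/(5/6) = 16/15; row 3: entry -1/3 ≤ 0. Minimum is 16/15 at row 2 (x1 leaves); pivot element 5/6.
Divide row 2 by 5/6; eliminate column x2 from the other rows.
In the new row 2, the x1 entry is the old entry divided by the pivot: 1/(5/6) = 6/5.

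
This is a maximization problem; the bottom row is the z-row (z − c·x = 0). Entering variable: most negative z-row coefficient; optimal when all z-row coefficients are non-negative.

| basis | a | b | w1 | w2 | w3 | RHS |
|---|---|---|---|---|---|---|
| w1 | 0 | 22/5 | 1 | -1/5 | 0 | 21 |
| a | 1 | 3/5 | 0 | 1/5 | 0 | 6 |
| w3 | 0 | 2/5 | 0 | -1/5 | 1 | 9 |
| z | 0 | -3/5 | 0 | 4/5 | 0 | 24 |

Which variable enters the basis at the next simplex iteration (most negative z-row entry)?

Negative z-row entries: b: -3/5.
The most negative is -3/5 in column b, so b enters.

b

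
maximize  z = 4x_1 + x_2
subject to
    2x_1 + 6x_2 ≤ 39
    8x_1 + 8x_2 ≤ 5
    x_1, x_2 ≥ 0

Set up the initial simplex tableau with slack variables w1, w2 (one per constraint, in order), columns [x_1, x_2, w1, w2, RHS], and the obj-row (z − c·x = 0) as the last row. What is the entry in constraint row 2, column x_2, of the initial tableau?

Constraint 2 has coefficient 8 on x_2.

8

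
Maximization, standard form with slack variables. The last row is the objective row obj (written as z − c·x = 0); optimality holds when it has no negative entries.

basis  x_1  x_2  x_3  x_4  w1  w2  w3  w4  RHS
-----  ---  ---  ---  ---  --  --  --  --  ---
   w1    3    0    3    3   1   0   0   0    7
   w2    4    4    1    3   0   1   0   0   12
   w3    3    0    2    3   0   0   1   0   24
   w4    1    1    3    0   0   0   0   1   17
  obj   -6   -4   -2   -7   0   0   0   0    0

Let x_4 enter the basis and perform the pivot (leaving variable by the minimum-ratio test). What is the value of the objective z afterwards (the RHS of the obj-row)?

Ratio test on column x_4 — row 1: 7/3 = 7/3; row 2: 12/3 = 4; row 3: 24/3 = 8; row 4: entry 0 ≤ 0. Minimum is 7/3 at row 1 (w1 leaves); pivot element 3.
Pivot on row 1; the obj-row RHS becomes 0 − (-7)·(7/3) = 49/3.

49/3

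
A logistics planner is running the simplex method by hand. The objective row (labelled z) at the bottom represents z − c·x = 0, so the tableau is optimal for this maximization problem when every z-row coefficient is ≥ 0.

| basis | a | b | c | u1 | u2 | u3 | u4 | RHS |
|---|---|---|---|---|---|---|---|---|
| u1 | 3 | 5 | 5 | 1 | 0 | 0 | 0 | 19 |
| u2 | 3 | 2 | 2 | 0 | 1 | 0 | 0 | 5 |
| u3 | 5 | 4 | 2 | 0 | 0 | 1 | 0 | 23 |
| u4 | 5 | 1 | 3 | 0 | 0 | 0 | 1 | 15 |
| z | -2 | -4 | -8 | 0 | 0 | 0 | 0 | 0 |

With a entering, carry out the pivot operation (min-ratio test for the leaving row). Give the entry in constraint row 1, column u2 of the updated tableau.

Ratio test on column a — row 1: 19/3 = 19/3; row 2: 5/3 = 5/3; row 3: 23/5 = 23/5; row 4: 15/5 = 3. Minimum is 5/3 at row 2 (u2 leaves); pivot element 3.
Divide row 2 by 3; eliminate column a from the other rows.
Row 1 update in column u2: 0 − 3·(1/3) = -1.

-1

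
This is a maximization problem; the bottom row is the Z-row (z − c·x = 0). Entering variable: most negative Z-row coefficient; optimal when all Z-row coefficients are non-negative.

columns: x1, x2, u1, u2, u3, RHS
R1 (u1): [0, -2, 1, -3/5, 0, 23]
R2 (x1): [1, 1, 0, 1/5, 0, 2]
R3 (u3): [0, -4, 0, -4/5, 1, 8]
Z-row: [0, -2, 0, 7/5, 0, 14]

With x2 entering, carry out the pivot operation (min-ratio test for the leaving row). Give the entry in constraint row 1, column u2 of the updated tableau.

Ratio test on column x2 — row 1: entry -2 ≤ 0; row 2: 2/1 = 2; row 3: entry -4 ≤ 0. Minimum is 2 at row 2 (x1 leaves); pivot element 1.
Divide row 2 by 1; eliminate column x2 from the other rows.
Row 1 update in column u2: -3/5 − (-2)·(1/5) = -1/5.

-1/5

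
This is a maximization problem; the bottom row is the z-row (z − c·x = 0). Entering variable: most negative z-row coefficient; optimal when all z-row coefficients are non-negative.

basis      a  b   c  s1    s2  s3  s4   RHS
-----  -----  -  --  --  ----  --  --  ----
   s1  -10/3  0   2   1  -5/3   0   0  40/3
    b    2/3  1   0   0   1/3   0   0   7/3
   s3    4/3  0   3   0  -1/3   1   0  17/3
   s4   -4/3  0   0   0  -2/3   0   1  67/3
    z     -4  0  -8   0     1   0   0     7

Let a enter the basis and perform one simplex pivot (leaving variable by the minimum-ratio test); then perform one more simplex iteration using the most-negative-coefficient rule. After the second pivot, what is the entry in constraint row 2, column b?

3/2

Ratio test on column a — row 1: entry -10/3 ≤ 0; row 2: (7/3)/(2/3) = 7/2; row 3: (17/3)/(4/3) = 17/4; row 4: entry -4/3 ≤ 0. Minimum is 7/2 at row 2 (b leaves); pivot element 2/3.
Divide row 2 by 2/3; eliminate column a from the other rows.
Second iteration: most negative z-row entry is -8 in column c, so c enters.
Ratio test on column c — row 1: 25/2 = 25/2; row 2: entry 0 ≤ 0; row 3: 1/3 = 1/3; row 4: entry 0 ≤ 0. Minimum is 1/3 at row 3 (s3 leaves); pivot element 3.
Divide row 3 by 3; eliminate column c from the other rows.
After both pivots, the entry at constraint row 2, column b is 3/2.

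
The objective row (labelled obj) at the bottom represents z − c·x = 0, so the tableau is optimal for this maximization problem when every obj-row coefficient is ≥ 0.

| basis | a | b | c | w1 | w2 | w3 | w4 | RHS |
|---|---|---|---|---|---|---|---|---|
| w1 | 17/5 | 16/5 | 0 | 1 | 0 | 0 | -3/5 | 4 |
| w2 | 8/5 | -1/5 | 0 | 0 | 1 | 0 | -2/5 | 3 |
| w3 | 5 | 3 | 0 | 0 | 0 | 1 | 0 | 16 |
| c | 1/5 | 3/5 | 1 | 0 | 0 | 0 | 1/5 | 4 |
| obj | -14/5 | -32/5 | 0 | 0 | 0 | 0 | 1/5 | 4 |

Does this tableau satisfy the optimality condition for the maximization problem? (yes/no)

no

The obj-row has a negative entry -32/5 in column b, so it is not optimal.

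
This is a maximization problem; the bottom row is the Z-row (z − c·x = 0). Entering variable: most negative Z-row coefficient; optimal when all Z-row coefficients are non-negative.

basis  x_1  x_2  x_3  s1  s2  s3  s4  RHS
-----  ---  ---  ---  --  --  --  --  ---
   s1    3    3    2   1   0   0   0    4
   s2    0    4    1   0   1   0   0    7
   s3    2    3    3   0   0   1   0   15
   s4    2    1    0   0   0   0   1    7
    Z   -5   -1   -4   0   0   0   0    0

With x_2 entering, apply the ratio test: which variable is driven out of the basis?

s1

Column x_2 entries and ratios — s1: 4/3 = 4/3; s2: 7/4 = 7/4; s3: 15/3 = 5; s4: 7/1 = 7.
Smallest ratio is 4/3 in the row of s1, so s1 leaves.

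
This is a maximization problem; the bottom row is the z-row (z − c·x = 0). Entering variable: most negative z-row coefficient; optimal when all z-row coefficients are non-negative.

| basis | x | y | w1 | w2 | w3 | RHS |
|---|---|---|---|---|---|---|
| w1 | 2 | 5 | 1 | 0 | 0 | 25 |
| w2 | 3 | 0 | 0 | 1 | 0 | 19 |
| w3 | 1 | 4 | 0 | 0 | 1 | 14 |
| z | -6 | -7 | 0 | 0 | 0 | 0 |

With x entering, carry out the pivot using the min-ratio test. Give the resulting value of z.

38

Ratio test on column x — row 1: 25/2 = 25/2; row 2: 19/3 = 19/3; row 3: 14/1 = 14. Minimum is 19/3 at row 2 (w2 leaves); pivot element 3.
Pivot on row 2; the z-row RHS becomes 0 − (-6)·(19/3) = 38.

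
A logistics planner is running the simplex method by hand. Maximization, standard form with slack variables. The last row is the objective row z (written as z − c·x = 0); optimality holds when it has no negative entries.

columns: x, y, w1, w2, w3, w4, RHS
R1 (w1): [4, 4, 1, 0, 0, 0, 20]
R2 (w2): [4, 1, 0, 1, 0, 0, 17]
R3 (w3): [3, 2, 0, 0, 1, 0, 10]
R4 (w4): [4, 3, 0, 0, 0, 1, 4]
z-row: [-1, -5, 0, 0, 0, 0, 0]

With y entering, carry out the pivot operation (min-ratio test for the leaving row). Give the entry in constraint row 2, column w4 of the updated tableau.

Ratio test on column y — row 1: 20/4 = 5; row 2: 17/1 = 17; row 3: 10/2 = 5; row 4: 4/3 = 4/3. Minimum is 4/3 at row 4 (w4 leaves); pivot element 3.
Divide row 4 by 3; eliminate column y from the other rows.
Row 2 update in column w4: 0 − 1·(1/3) = -1/3.

-1/3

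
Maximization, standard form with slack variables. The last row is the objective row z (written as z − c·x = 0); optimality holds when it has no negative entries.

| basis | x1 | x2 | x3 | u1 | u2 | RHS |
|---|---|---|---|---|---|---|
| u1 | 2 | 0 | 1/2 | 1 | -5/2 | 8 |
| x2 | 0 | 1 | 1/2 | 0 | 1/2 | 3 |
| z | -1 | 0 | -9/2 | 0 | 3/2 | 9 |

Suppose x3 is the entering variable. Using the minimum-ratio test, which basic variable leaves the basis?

Column x3 entries and ratios — u1: 8/(1/2) = 16; x2: 3/(1/2) = 6.
Smallest ratio is 6 in the row of x2, so x2 leaves.

x2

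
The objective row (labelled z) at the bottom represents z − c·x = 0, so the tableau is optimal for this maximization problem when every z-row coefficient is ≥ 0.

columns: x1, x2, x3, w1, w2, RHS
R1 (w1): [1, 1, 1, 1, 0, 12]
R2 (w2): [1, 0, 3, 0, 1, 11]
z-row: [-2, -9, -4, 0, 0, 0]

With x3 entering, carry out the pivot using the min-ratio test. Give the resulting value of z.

44/3

Ratio test on column x3 — row 1: 12/1 = 12; row 2: 11/3 = 11/3. Minimum is 11/3 at row 2 (w2 leaves); pivot element 3.
Pivot on row 2; the z-row RHS becomes 0 − (-4)·(11/3) = 44/3.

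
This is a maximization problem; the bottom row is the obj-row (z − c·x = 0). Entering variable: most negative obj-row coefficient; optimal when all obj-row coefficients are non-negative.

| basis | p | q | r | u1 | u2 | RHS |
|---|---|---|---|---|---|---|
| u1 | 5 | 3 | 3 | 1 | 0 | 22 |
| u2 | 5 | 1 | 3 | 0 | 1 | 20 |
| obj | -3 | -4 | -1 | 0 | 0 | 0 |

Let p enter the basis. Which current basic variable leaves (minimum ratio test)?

u2

Column p entries and ratios — u1: 22/5 = 22/5; u2: 20/5 = 4.
Smallest ratio is 4 in the row of u2, so u2 leaves.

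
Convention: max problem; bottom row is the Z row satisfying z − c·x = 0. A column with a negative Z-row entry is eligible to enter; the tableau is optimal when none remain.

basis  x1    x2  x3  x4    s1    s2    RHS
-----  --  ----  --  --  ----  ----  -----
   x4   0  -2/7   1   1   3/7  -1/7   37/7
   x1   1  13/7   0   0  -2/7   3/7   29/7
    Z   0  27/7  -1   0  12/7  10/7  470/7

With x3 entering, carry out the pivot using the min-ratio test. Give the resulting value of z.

507/7

Ratio test on column x3 — row 1: (37/7)/1 = 37/7; row 2: entry 0 ≤ 0. Minimum is 37/7 at row 1 (x4 leaves); pivot element 1.
Pivot on row 1; the Z-row RHS becomes 470/7 − (-1)·(37/7) = 507/7.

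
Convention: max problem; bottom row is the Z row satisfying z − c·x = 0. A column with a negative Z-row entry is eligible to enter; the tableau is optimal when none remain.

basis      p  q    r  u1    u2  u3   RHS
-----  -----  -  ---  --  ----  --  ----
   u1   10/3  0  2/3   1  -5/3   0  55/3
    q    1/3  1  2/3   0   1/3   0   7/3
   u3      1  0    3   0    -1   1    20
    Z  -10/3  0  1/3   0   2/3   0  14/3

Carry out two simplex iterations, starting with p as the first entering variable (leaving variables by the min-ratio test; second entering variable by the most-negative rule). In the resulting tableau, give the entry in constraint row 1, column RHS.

Ratio test on column p — row 1: (55/3)/(10/3) = 11/2; row 2: (7/3)/(1/3) = 7; row 3: 20/1 = 20. Minimum is 11/2 at row 1 (u1 leaves); pivot element 10/3.
Divide row 1 by 10/3; eliminate column p from the other rows.
Second iteration: most negative Z-row entry is -1 in column u2, so u2 enters.
Ratio test on column u2 — row 1: entry -1/2 ≤ 0; row 2: (1/2)/(1/2) = 1; row 3: entry -1/2 ≤ 0. Minimum is 1 at row 2 (q leaves); pivot element 1/2.
Divide row 2 by 1/2; eliminate column u2 from the other rows.
After both pivots, the entry at constraint row 1, column RHS is 6.

6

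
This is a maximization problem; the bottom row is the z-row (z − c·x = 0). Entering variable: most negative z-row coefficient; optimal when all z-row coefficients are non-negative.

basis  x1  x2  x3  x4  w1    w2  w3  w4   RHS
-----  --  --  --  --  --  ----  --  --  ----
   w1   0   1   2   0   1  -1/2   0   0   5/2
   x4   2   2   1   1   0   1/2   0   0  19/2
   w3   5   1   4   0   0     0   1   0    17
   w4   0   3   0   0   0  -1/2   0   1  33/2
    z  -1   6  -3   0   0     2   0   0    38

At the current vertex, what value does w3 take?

17

w3 is basic (row 3); its value is the RHS of that row, 17.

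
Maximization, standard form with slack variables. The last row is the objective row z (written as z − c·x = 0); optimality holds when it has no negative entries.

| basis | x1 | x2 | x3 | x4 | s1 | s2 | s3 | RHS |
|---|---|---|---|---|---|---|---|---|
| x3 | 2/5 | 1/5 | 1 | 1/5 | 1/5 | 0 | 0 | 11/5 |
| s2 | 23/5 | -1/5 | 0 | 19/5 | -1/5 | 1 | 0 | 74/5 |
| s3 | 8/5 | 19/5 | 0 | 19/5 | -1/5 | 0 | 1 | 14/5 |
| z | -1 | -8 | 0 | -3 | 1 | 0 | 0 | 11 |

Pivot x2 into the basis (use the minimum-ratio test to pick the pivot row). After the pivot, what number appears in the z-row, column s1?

Ratio test on column x2 — row 1: (11/5)/(1/5) = 11; row 2: entry -1/5 ≤ 0; row 3: (14/5)/(19/5) = 14/19. Minimum is 14/19 at row 3 (s3 leaves); pivot element 19/5.
Divide row 3 by 19/5; eliminate column x2 from the other rows.
z-row update in column s1: 1 − (-8)·(-1/19) = 11/19.

11/19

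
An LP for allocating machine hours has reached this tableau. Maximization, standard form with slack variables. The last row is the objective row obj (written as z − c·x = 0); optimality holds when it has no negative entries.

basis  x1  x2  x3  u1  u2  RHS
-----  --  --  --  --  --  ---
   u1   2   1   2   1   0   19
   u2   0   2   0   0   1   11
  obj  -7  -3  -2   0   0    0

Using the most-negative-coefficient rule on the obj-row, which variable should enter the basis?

Negative obj-row entries: x1: -7, x2: -3, x3: -2.
The most negative is -7 in column x1, so x1 enters.

x1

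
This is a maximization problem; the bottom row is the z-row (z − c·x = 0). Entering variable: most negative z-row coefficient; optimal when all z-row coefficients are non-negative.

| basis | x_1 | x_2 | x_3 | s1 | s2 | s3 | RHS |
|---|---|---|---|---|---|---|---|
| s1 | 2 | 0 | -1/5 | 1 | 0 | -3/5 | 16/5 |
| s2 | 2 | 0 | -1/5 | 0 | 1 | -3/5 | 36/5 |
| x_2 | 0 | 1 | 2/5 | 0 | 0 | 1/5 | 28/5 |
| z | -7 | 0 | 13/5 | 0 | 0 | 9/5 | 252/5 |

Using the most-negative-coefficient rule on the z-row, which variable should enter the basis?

Negative z-row entries: x_1: -7.
The most negative is -7 in column x_1, so x_1 enters.

x_1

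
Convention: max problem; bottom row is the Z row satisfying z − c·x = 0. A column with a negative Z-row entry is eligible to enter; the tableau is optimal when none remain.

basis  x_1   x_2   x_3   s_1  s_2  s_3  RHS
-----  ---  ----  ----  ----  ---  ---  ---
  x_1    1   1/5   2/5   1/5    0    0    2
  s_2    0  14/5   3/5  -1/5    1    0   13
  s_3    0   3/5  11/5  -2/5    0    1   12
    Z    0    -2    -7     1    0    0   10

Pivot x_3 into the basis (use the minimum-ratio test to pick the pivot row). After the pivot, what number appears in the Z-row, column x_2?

3/2

Ratio test on column x_3 — row 1: 2/(2/5) = 5; row 2: 13/(3/5) = 65/3; row 3: 12/(11/5) = 60/11. Minimum is 5 at row 1 (x_1 leaves); pivot element 2/5.
Divide row 1 by 2/5; eliminate column x_3 from the other rows.
Z-row update in column x_2: -2 − (-7)·(1/2) = 3/2.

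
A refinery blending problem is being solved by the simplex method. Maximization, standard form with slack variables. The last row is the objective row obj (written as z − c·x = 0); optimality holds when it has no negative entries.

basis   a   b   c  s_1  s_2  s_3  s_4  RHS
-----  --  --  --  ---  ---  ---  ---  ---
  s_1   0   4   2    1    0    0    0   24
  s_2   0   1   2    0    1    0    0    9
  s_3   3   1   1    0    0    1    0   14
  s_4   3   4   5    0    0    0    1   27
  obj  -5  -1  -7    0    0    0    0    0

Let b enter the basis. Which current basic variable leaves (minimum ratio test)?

s_1

Column b entries and ratios — s_1: 24/4 = 6; s_2: 9/1 = 9; s_3: 14/1 = 14; s_4: 27/4 = 27/4.
Smallest ratio is 6 in the row of s_1, so s_1 leaves.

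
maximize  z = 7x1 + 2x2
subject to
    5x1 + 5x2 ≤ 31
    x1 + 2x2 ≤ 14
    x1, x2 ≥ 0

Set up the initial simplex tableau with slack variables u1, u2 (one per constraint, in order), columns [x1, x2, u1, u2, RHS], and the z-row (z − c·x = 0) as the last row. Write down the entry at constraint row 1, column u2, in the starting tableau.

0

Slack u2 belongs to constraint 2; its column is the unit vector e_2, so the entry in row 1 is 0.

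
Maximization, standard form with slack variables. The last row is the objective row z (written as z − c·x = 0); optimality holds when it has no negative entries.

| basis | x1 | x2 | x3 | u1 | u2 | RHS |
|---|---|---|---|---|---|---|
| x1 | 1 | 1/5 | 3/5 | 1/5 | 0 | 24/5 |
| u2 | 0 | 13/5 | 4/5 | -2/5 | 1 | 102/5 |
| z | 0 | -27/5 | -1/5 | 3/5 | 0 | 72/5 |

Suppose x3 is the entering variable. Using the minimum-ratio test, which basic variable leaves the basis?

Column x3 entries and ratios — x1: (24/5)/(3/5) = 8; u2: (102/5)/(4/5) = 51/2.
Smallest ratio is 8 in the row of x1, so x1 leaves.

x1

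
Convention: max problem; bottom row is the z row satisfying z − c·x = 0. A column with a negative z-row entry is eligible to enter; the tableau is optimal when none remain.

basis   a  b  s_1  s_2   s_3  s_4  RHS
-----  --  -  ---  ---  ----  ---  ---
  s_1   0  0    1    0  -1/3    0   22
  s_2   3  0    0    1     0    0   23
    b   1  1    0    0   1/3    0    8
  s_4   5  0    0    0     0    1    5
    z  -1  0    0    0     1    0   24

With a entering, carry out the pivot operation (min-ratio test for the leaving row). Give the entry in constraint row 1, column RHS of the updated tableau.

Ratio test on column a — row 1: entry 0 ≤ 0; row 2: 23/3 = 23/3; row 3: 8/1 = 8; row 4: 5/5 = 1. Minimum is 1 at row 4 (s_4 leaves); pivot element 5.
Divide row 4 by 5; eliminate column a from the other rows.
Row 1 update in column RHS: 22 − 0·1 = 22.

22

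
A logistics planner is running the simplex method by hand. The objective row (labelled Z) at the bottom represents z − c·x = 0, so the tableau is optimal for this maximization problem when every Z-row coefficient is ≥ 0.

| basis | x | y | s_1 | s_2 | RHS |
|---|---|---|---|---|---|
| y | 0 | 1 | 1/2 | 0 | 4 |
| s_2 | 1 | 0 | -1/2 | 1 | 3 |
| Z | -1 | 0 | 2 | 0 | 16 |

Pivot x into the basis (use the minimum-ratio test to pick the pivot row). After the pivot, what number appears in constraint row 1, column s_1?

Ratio test on column x — row 1: entry 0 ≤ 0; row 2: 3/1 = 3. Minimum is 3 at row 2 (s_2 leaves); pivot element 1.
Divide row 2 by 1; eliminate column x from the other rows.
Row 1 update in column s_1: 1/2 − 0·(-1/2) = 1/2.

1/2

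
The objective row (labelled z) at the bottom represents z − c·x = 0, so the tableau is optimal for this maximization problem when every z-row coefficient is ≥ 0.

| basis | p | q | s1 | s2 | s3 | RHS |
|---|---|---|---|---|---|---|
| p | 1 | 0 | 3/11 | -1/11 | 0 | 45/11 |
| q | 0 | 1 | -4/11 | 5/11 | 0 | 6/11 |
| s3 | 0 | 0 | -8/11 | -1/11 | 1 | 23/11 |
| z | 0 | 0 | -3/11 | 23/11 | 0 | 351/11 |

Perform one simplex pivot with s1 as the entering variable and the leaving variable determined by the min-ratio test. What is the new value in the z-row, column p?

1

Ratio test on column s1 — row 1: (45/11)/(3/11) = 15; row 2: entry -4/11 ≤ 0; row 3: entry -8/11 ≤ 0. Minimum is 15 at row 1 (p leaves); pivot element 3/11.
Divide row 1 by 3/11; eliminate column s1 from the other rows.
z-row update in column p: 0 − (-3/11)·(11/3) = 1.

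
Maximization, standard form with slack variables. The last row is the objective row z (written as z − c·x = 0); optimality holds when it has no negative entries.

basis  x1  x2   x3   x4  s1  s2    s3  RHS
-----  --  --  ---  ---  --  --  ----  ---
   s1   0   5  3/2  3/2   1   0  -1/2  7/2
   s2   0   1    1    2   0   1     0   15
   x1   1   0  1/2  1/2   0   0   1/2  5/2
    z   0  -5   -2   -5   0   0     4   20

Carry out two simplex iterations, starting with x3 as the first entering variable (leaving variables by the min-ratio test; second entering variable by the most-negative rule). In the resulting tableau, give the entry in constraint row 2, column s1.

Ratio test on column x3 — row 1: (7/2)/(3/2) = 7/3; row 2: 15/1 = 15; row 3: (5/2)/(1/2) = 5. Minimum is 7/3 at row 1 (s1 leaves); pivot element 3/2.
Divide row 1 by 3/2; eliminate column x3 from the other rows.
Second iteration: most negative z-row entry is -3 in column x4, so x4 enters.
Ratio test on column x4 — row 1: (7/3)/1 = 7/3; row 2: (38/3)/1 = 38/3; row 3: entry 0 ≤ 0. Minimum is 7/3 at row 1 (x3 leaves); pivot element 1.
Divide row 1 by 1; eliminate column x4 from the other rows.
After both pivots, the entry at constraint row 2, column s1 is -4/3.

-4/3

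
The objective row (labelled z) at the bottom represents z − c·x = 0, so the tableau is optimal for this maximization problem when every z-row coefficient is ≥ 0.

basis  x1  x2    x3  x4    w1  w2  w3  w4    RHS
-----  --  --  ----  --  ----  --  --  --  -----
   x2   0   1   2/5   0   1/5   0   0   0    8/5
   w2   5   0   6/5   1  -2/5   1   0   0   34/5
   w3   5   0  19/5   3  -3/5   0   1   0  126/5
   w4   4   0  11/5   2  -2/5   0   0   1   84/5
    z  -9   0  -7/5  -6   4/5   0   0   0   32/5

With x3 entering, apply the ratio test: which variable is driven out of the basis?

Column x3 entries and ratios — x2: (8/5)/(2/5) = 4; w2: (34/5)/(6/5) = 17/3; w3: (126/5)/(19/5) = 126/19; w4: (84/5)/(11/5) = 84/11.
Smallest ratio is 4 in the row of x2, so x2 leaves.

x2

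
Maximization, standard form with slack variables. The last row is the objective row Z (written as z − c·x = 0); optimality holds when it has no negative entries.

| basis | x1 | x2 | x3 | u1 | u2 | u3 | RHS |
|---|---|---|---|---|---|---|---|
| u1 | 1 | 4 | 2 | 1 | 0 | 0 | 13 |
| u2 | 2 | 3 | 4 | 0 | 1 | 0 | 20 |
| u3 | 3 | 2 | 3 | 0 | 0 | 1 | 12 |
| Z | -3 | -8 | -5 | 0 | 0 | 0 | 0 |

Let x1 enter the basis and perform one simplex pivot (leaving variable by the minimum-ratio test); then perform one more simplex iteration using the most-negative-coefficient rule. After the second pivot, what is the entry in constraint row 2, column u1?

Ratio test on column x1 — row 1: 13/1 = 13; row 2: 20/2 = 10; row 3: 12/3 = 4. Minimum is 4 at row 3 (u3 leaves); pivot element 3.
Divide row 3 by 3; eliminate column x1 from the other rows.
Second iteration: most negative Z-row entry is -6 in column x2, so x2 enters.
Ratio test on column x2 — row 1: 9/(10/3) = 27/10; row 2: 12/(5/3) = 36/5; row 3: 4/(2/3) = 6. Minimum is 27/10 at row 1 (u1 leaves); pivot element 10/3.
Divide row 1 by 10/3; eliminate column x2 from the other rows.
After both pivots, the entry at constraint row 2, column u1 is -1/2.

-1/2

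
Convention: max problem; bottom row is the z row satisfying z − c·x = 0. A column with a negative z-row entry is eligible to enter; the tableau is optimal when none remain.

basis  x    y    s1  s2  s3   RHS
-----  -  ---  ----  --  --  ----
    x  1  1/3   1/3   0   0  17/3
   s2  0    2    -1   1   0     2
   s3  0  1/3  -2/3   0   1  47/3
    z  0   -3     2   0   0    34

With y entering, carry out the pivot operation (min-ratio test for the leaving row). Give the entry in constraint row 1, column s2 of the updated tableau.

-1/6

Ratio test on column y — row 1: (17/3)/(1/3) = 17; row 2: 2/2 = 1; row 3: (47/3)/(1/3) = 47. Minimum is 1 at row 2 (s2 leaves); pivot element 2.
Divide row 2 by 2; eliminate column y from the other rows.
Row 1 update in column s2: 0 − (1/3)·(1/2) = -1/6.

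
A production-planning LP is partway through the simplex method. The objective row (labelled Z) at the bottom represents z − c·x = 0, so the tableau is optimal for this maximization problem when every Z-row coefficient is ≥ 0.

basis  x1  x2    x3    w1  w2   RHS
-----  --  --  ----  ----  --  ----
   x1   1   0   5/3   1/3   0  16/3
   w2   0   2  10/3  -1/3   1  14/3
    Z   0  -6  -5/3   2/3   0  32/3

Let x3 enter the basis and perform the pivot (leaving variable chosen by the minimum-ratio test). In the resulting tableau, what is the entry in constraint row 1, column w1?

1/2

Ratio test on column x3 — row 1: (16/3)/(5/3) = 16/5; row 2: (14/3)/(10/3) = 7/5. Minimum is 7/5 at row 2 (w2 leaves); pivot element 10/3.
Divide row 2 by 10/3; eliminate column x3 from the other rows.
Row 1 update in column w1: 1/3 − (5/3)·(-1/10) = 1/2.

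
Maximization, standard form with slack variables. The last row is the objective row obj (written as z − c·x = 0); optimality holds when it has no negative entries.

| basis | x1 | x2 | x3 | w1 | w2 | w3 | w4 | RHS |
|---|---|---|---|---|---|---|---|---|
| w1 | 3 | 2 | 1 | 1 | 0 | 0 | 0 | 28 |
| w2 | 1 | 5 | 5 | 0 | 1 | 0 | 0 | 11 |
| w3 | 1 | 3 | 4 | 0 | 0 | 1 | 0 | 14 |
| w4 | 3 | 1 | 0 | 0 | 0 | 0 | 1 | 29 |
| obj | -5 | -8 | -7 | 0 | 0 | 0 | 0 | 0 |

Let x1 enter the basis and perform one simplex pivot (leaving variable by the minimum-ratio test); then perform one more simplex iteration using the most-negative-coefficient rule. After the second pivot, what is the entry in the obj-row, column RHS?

Ratio test on column x1 — row 1: 28/3 = 28/3; row 2: 11/1 = 11; row 3: 14/1 = 14; row 4: 29/3 = 29/3. Minimum is 28/3 at row 1 (w1 leaves); pivot element 3.
Divide row 1 by 3; eliminate column x1 from the other rows.
Second iteration: most negative obj-row entry is -16/3 in column x3, so x3 enters.
Ratio test on column x3 — row 1: (28/3)/(1/3) = 28; row 2: (5/3)/(14/3) = 5/14; row 3: (14/3)/(11/3) = 14/11; row 4: entry -1 ≤ 0. Minimum is 5/14 at row 2 (w2 leaves); pivot element 14/3.
Divide row 2 by 14/3; eliminate column x3 from the other rows.
After both pivots, the entry at the obj-row, column RHS is 340/7.

340/7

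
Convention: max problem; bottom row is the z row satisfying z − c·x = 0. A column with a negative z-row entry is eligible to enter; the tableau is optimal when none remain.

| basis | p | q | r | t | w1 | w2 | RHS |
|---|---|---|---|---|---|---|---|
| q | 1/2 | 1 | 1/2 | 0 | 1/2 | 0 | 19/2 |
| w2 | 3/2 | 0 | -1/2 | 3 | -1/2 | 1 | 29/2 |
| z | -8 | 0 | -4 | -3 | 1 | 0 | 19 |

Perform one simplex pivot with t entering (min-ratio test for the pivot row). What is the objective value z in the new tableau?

Ratio test on column t — row 1: entry 0 ≤ 0; row 2: (29/2)/3 = 29/6. Minimum is 29/6 at row 2 (w2 leaves); pivot element 3.
Pivot on row 2; the z-row RHS becomes 19 − (-3)·(29/6) = 67/2.

67/2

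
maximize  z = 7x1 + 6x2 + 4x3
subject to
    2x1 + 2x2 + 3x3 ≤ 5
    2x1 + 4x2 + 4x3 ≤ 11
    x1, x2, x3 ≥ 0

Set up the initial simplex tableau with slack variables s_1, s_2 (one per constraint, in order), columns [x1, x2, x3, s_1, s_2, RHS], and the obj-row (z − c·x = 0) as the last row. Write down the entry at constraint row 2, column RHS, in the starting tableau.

The RHS of constraint 2 is b_2 = 11.

11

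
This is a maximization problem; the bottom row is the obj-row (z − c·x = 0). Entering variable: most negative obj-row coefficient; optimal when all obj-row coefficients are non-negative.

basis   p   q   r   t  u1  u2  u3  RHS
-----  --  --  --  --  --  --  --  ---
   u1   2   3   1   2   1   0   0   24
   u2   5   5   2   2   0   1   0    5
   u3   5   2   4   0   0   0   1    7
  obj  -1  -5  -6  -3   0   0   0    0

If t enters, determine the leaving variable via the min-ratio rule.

u2

Column t entries and ratios — u1: 24/2 = 12; u2: 5/2 = 5/2; u3: 0 ≤ 0, skip.
Smallest ratio is 5/2 in the row of u2, so u2 leaves.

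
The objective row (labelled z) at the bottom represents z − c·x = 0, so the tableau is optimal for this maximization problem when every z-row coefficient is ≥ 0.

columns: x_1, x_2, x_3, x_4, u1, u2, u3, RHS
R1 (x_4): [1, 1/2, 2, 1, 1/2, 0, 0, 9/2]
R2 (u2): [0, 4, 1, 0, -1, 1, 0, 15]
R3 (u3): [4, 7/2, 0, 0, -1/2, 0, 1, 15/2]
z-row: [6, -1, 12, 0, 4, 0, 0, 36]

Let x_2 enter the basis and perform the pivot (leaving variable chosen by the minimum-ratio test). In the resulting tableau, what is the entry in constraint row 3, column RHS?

15/7

Ratio test on column x_2 — row 1: (9/2)/(1/2) = 9; row 2: 15/4 = 15/4; row 3: (15/2)/(7/2) = 15/7. Minimum is 15/7 at row 3 (u3 leaves); pivot element 7/2.
Divide row 3 by 7/2; eliminate column x_2 from the other rows.
In the new row 3, the RHS entry is the old entry divided by the pivot: (15/2)/(7/2) = 15/7.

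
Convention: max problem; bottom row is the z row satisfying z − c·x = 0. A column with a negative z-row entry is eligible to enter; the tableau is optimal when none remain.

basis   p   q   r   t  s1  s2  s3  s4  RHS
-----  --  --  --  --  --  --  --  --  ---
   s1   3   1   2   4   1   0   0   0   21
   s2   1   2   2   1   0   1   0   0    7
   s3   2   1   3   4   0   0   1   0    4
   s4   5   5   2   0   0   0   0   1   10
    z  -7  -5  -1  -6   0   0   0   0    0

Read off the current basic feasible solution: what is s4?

10

s4 is basic (row 4); its value is the RHS of that row, 10.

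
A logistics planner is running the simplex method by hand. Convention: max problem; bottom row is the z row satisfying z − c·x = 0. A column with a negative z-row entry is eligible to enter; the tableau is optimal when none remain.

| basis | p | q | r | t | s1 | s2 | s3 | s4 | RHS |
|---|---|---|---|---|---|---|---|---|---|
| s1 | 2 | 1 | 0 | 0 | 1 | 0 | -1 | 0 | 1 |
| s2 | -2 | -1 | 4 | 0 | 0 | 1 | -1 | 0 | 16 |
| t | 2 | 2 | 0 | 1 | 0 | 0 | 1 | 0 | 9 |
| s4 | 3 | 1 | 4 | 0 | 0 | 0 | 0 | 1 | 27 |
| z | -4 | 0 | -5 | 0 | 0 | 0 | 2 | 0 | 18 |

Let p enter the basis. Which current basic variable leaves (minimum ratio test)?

Column p entries and ratios — s1: 1/2 = 1/2; s2: -2 ≤ 0, skip; t: 9/2 = 9/2; s4: 27/3 = 9.
Smallest ratio is 1/2 in the row of s1, so s1 leaves.

s1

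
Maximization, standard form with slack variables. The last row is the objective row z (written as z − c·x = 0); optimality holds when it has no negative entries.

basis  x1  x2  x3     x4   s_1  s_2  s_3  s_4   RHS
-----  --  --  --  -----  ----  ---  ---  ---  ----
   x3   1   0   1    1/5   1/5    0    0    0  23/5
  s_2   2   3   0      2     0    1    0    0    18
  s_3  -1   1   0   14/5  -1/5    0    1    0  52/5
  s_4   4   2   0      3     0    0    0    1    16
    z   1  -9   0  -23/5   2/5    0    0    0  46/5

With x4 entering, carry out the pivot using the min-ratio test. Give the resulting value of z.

184/7

Ratio test on column x4 — row 1: (23/5)/(1/5) = 23; row 2: 18/2 = 9; row 3: (52/5)/(14/5) = 26/7; row 4: 16/3 = 16/3. Minimum is 26/7 at row 3 (s_3 leaves); pivot element 14/5.
Pivot on row 3; the z-row RHS becomes 46/5 − (-23/5)·(26/7) = 184/7.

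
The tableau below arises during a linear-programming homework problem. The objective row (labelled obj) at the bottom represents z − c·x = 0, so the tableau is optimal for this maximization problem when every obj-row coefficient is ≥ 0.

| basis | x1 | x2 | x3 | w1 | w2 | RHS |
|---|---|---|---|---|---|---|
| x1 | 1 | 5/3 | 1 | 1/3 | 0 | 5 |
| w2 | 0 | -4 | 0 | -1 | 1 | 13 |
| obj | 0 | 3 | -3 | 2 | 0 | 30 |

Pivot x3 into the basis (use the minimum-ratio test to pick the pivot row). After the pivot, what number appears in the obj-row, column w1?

Ratio test on column x3 — row 1: 5/1 = 5; row 2: entry 0 ≤ 0. Minimum is 5 at row 1 (x1 leaves); pivot element 1.
Divide row 1 by 1; eliminate column x3 from the other rows.
obj-row update in column w1: 2 − (-3)·(1/3) = 3.

3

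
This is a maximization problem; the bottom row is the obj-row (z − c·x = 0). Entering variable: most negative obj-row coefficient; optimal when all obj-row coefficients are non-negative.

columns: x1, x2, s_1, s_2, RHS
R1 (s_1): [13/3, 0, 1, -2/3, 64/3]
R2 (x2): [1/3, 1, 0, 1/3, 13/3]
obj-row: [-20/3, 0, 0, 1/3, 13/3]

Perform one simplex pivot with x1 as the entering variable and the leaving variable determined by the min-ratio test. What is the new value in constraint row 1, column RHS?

Ratio test on column x1 — row 1: (64/3)/(13/3) = 64/13; row 2: (13/3)/(1/3) = 13. Minimum is 64/13 at row 1 (s_1 leaves); pivot element 13/3.
Divide row 1 by 13/3; eliminate column x1 from the other rows.
In the new row 1, the RHS entry is the old entry divided by the pivot: (64/3)/(13/3) = 64/13.

64/13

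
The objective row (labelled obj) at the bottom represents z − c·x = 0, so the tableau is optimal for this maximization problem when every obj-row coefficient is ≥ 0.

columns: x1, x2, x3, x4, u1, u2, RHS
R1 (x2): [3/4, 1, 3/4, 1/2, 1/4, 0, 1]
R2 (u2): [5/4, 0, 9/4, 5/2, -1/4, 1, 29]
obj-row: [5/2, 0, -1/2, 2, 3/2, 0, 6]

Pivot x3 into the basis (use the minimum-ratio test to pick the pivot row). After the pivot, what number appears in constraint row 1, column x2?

4/3

Ratio test on column x3 — row 1: 1/(3/4) = 4/3; row 2: 29/(9/4) = 116/9. Minimum is 4/3 at row 1 (x2 leaves); pivot element 3/4.
Divide row 1 by 3/4; eliminate column x3 from the other rows.
In the new row 1, the x2 entry is the old entry divided by the pivot: 1/(3/4) = 4/3.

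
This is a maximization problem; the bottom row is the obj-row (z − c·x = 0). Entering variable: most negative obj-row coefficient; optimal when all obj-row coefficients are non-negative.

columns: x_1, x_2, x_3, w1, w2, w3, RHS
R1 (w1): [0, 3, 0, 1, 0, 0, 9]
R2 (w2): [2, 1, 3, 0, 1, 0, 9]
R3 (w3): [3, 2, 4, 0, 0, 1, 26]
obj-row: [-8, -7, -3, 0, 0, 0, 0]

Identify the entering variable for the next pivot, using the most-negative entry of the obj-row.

x_1

Negative obj-row entries: x_1: -8, x_2: -7, x_3: -3.
The most negative is -8 in column x_1, so x_1 enters.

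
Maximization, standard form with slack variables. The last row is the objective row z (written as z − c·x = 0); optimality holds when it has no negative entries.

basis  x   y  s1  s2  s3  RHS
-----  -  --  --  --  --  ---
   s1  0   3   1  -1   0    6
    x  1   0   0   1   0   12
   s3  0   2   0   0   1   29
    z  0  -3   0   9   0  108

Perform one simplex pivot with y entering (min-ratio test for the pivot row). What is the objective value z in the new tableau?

Ratio test on column y — row 1: 6/3 = 2; row 2: entry 0 ≤ 0; row 3: 29/2 = 29/2. Minimum is 2 at row 1 (s1 leaves); pivot element 3.
Pivot on row 1; the z-row RHS becomes 108 − (-3)·2 = 114.

114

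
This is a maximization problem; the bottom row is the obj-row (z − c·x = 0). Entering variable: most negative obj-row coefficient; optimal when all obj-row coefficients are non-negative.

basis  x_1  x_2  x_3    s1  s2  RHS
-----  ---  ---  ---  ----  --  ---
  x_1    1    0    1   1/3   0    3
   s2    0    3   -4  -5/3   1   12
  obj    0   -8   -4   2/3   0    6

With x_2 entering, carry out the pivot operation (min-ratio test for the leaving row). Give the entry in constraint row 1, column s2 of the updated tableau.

Ratio test on column x_2 — row 1: entry 0 ≤ 0; row 2: 12/3 = 4. Minimum is 4 at row 2 (s2 leaves); pivot element 3.
Divide row 2 by 3; eliminate column x_2 from the other rows.
Row 1 update in column s2: 0 − 0·(1/3) = 0.

0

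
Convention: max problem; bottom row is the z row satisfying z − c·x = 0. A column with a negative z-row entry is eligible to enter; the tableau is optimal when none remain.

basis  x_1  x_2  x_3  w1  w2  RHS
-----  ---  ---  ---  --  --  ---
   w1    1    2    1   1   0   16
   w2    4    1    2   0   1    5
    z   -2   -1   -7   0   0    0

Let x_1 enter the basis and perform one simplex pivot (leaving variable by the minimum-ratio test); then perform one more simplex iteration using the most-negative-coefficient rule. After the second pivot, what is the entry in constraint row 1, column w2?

Ratio test on column x_1 — row 1: 16/1 = 16; row 2: 5/4 = 5/4. Minimum is 5/4 at row 2 (w2 leaves); pivot element 4.
Divide row 2 by 4; eliminate column x_1 from the other rows.
Second iteration: most negative z-row entry is -6 in column x_3, so x_3 enters.
Ratio test on column x_3 — row 1: (59/4)/(1/2) = 59/2; row 2: (5/4)/(1/2) = 5/2. Minimum is 5/2 at row 2 (x_1 leaves); pivot element 1/2.
Divide row 2 by 1/2; eliminate column x_3 from the other rows.
After both pivots, the entry at constraint row 1, column w2 is -1/2.

-1/2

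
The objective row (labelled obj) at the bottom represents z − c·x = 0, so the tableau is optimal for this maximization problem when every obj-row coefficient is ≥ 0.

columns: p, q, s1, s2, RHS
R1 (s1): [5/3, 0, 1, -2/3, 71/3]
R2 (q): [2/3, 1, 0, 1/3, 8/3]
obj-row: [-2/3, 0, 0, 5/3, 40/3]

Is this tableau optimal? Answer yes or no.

no

The obj-row has a negative entry -2/3 in column p, so it is not optimal.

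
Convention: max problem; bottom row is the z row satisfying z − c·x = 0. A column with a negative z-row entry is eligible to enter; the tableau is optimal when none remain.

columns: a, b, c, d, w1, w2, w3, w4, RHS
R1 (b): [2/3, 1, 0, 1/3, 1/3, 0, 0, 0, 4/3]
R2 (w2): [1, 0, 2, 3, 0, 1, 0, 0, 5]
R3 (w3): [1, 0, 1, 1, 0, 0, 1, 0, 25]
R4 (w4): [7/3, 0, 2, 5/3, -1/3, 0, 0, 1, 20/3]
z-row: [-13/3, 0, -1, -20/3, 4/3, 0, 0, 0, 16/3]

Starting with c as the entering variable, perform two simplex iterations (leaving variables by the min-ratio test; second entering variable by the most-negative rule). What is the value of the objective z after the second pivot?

148/9

Ratio test on column c — row 1: entry 0 ≤ 0; row 2: 5/2 = 5/2; row 3: 25/1 = 25; row 4: (20/3)/2 = 10/3. Minimum is 5/2 at row 2 (w2 leaves); pivot element 2.
Pivot on row 2; the z-row RHS becomes 16/3 − (-1)·(5/2) = 47/6.
Next entering variable (most negative z-row entry -31/6): d.
Ratio test on column d — row 1: (4/3)/(1/3) = 4; row 2: (5/2)/(3/2) = 5/3; row 3: entry -1/2 ≤ 0; row 4: entry -4/3 ≤ 0. Minimum is 5/3 at row 2 (c leaves); pivot element 3/2.
After the second pivot the z-row RHS is 47/6 − (-31/6)·(5/3) = 148/9.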